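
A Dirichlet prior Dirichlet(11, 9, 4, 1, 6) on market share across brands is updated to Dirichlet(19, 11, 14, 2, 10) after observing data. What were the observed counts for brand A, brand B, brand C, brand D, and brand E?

counts (8, 2, 10, 1, 4)

For a Dirichlet(α) prior with multinomial counts c, the posterior is Dirichlet(α + c) componentwise.
Counts are posterior − prior componentwise: 19−11=8, 11−9=2, 14−4=10, 2−1=1, 10−6=4.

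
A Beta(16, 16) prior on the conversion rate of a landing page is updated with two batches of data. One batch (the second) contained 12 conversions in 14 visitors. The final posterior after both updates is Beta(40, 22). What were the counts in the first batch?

Because Beta–binomial updating is additive in the counts, the combined data contributed (α_post−α_prior, β_post−β_prior) successes and failures.
Total across both batches: 40−16=24 conversions, 22−16=6 bounces.
Subtract the second batch: 24−12=12 conversions and 6−2=4 bounces.

12 conversions and 4 bounces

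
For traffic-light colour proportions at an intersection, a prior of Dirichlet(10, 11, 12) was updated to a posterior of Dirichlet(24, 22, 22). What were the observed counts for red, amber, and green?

For a Dirichlet(α) prior with multinomial counts c, the posterior is Dirichlet(α + c) componentwise.
Counts are posterior − prior componentwise: 24−10=14, 22−11=11, 22−12=10.

counts (14, 11, 10)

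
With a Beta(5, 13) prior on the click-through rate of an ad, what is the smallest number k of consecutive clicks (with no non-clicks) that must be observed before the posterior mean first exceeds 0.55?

After k clicks and 0 non-clicks the posterior is Beta(5+k, 13), with mean (5+k)/(5+13+k).
Set (5+k)/(18+k) > 0.55 and solve: k > (0.55·18 − 5)/(1 − 0.55) = 10.889.
The smallest integer exceeding 10.889 is 11, and checking k=11: (16)/(29) = 0.5517 > 0.55.

k = 11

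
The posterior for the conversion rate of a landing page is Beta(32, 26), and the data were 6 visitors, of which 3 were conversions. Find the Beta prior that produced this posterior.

Beta(29, 23)

A Beta(α, β) prior with s successes and f failures in binomial data gives a Beta(α+s, β+f) posterior.
So α = 32 − 3 = 29 and β = 26 − 3 = 23.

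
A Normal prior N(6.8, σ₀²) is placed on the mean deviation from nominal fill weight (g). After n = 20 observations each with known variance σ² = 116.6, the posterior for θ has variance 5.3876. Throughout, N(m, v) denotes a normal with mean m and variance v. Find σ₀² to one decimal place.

σ₀² = 71.0

For the Normal–Normal model with known σ², precisions add: τ_n = τ₀ + n/σ².
So 1/σ₀² = 1/5.3876 − 20/116.6 = 0.185611 − 0.171527 = 0.014084.
Hence σ₀² = 1/0.014084 ≈ 71.0.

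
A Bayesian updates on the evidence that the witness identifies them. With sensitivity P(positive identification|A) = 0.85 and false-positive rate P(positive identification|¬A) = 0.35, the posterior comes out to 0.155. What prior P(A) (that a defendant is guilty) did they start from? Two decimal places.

P(A) = 0.07

In odds form, posterior odds = prior odds × likelihood ratio, so prior odds = posterior odds ÷ LR.
Posterior odds = 0.155/(1−0.155) = 0.1834. LR = 0.85/0.35 = 2.4286.
Prior odds = 0.1834/2.4286 = 0.0755, so P(A) = 0.0755/(1+0.0755) ≈ 0.07.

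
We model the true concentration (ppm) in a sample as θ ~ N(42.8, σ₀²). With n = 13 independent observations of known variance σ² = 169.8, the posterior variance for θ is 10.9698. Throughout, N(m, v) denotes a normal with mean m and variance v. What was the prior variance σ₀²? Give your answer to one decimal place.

For the Normal–Normal model with known σ², precisions add: τ_n = τ₀ + n/σ².
So 1/σ₀² = 1/10.9698 − 13/169.8 = 0.091159 − 0.076561 = 0.014598.
Hence σ₀² = 1/0.014598 ≈ 68.5.

σ₀² = 68.5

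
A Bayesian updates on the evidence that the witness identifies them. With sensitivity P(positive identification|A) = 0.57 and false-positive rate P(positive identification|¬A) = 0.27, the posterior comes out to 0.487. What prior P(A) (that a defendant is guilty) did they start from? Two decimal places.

Bayes' rule in odds form gives O(A|E) = O(A)·[P(E|A)/P(E|¬A)], hence O(A) = O(A|E)/LR.
Posterior odds = 0.487/(1−0.487) = 0.9493. LR = 0.57/0.27 = 2.1111.
Prior odds = 0.9493/2.1111 = 0.4497, so P(A) = 0.4497/(1+0.4497) ≈ 0.31.

P(A) = 0.31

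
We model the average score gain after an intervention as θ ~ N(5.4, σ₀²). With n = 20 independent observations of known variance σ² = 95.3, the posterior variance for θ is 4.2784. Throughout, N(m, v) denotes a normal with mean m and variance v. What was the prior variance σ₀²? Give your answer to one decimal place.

Posterior precision equals prior precision plus data precision: 1/σ_n² = 1/σ₀² + n/σ².
So 1/σ₀² = 1/4.2784 − 20/95.3 = 0.233732 − 0.209864 = 0.023868.
Hence σ₀² = 1/0.023868 ≈ 41.9.

σ₀² = 41.9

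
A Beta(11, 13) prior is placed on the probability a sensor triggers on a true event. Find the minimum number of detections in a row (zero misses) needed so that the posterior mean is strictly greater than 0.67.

k = 16

After k detections and 0 misses the posterior is Beta(11+k, 13), with mean (11+k)/(11+13+k).
Set (11+k)/(24+k) > 0.67 and solve: k > (0.67·24 − 11)/(1 − 0.67) = 15.394.
The smallest integer exceeding 15.394 is 16.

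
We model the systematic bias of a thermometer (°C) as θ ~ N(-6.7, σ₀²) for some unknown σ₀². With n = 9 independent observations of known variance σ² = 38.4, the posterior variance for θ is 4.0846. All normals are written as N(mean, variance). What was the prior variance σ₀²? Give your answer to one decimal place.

For the Normal–Normal model with known σ², precisions add: τ_n = τ₀ + n/σ².
So 1/σ₀² = 1/4.0846 − 9/38.4 = 0.244822 − 0.234375 = 0.010447.
Hence σ₀² = 1/0.010447 ≈ 95.7.

σ₀² = 95.7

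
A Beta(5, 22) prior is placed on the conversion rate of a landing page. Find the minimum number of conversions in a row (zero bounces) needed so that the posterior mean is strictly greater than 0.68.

k = 42

After k conversions and 0 bounces the posterior is Beta(5+k, 22), with mean (5+k)/(5+22+k).
Set (5+k)/(27+k) > 0.68 and solve: k > (0.68·27 − 5)/(1 − 0.68) = 41.750.
The smallest integer exceeding 41.750 is 42, and checking k=42: (47)/(69) = 0.6812 > 0.68.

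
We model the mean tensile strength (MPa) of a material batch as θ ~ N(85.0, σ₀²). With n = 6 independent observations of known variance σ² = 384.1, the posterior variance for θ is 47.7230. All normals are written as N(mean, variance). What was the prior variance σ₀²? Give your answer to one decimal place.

σ₀² = 187.5

For the Normal–Normal model with known σ², precisions add: τ_n = τ₀ + n/σ².
So 1/σ₀² = 1/47.7230 − 6/384.1 = 0.020954 − 0.015621 = 0.005333.
Hence σ₀² = 1/0.005333 ≈ 187.5.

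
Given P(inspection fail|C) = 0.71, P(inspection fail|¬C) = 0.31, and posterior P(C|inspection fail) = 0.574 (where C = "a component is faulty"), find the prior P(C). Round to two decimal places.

In odds form, posterior odds = prior odds × likelihood ratio, so prior odds = posterior odds ÷ LR.
Posterior odds = 0.574/(1−0.574) = 1.3474. LR = 0.71/0.31 = 2.2903.
Prior odds = 1.3474/2.2903 = 0.5883, so P(C) = 0.5883/(1+0.5883) ≈ 0.37.

P(C) = 0.37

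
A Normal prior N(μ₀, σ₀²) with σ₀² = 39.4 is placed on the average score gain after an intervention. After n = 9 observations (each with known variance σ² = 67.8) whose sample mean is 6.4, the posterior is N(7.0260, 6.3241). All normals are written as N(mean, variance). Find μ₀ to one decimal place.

The posterior mean is a precision-weighted average: μ_n = (τ₀μ₀ + τ_data·x̄)/(τ₀+τ_data), with τ₀=1/σ₀² and τ_data=n/σ².
Here τ₀ = 1/39.4 = 0.025381 and τ_data = 9/67.8 = 0.132743, so τ_n = 0.158124.
Rearranging for μ₀: μ₀ = (μ_n·τ_n − τ_data·x̄)/τ₀ = (7.0260·0.158124 − 0.132743·6.4) / 0.025381 = 0.261424/0.025381 ≈ 10.3.

μ₀ = 10.3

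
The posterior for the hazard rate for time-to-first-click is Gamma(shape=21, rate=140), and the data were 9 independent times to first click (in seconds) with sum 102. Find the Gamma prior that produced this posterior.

For an exponential likelihood with a Gamma(α, β) prior on the rate, n observations with total T give posterior Gamma(α+n, β+T).
So α = 21 − 9 = 12 and β = 140 − 102 = 38.

Gamma(shape=12, rate=38)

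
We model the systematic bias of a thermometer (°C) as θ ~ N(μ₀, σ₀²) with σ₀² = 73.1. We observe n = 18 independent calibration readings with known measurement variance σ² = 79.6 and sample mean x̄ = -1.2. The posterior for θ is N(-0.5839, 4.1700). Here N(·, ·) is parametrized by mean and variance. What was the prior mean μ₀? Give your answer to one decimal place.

With known observation variance, the Normal–Normal posterior has precision τ_n = τ₀ + n/σ² and mean μ_n = (τ₀μ₀ + (n/σ²)x̄)/τ_n.
Here τ₀ = 1/73.1 = 0.013680 and τ_data = 18/79.6 = 0.226131, so τ_n = 0.239811.
Rearranging for μ₀: μ₀ = (μ_n·τ_n − τ_data·x̄)/τ₀ = (-0.5839·0.239811 − 0.226131·-1.2) / 0.013680 = 0.131332/0.013680 ≈ 9.6.

μ₀ = 9.6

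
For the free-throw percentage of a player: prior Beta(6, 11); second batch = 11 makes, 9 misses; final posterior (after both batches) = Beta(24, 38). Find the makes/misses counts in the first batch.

Because Beta–binomial updating is additive in the counts, the combined data contributed (α_post−α_prior, β_post−β_prior) successes and failures.
Total across both batches: 24−6=18 makes, 38−11=27 misses.
Subtract the second batch: 18−11=7 makes and 27−9=18 misses.

7 makes and 18 misses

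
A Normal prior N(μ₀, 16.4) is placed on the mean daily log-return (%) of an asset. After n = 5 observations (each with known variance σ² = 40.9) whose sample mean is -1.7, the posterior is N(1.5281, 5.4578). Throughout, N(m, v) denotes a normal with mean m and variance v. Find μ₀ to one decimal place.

μ₀ = 8.0

With known observation variance, the Normal–Normal posterior has precision τ_n = τ₀ + n/σ² and mean μ_n = (τ₀μ₀ + (n/σ²)x̄)/τ_n.
Here τ₀ = 1/16.4 = 0.060976 and τ_data = 5/40.9 = 0.122249, so τ_n = 0.183225.
Rearranging for μ₀: μ₀ = (μ_n·τ_n − τ_data·x̄)/τ₀ = (1.5281·0.183225 − 0.122249·-1.7) / 0.060976 = 0.487809/0.060976 ≈ 8.0.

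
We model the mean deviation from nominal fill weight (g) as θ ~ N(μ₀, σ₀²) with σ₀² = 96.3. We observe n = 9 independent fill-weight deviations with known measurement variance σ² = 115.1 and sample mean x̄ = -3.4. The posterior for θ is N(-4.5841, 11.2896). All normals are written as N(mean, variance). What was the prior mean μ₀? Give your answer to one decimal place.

μ₀ = -13.5

With known observation variance, the Normal–Normal posterior has precision τ_n = τ₀ + n/σ² and mean μ_n = (τ₀μ₀ + (n/σ²)x̄)/τ_n.
Here τ₀ = 1/96.3 = 0.010384 and τ_data = 9/115.1 = 0.078193, so τ_n = 0.088577.
Rearranging for μ₀: μ₀ = (μ_n·τ_n − τ_data·x̄)/τ₀ = (-4.5841·0.088577 − 0.078193·-3.4) / 0.010384 = -0.140190/0.010384 ≈ -13.5.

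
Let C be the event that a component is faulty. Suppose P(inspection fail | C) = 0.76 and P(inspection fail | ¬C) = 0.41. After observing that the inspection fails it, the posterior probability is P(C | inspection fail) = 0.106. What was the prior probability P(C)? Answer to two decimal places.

In odds form, posterior odds = prior odds × likelihood ratio, so prior odds = posterior odds ÷ LR.
Posterior odds = 0.106/(1−0.106) = 0.1186. LR = 0.76/0.41 = 1.8537.
Prior odds = 0.1186/1.8537 = 0.0640, so P(C) = 0.0640/(1+0.0640) ≈ 0.06.

P(C) = 0.06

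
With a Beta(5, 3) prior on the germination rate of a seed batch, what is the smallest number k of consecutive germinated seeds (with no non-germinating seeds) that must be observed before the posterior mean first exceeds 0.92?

k = 30

After k germinated seeds and 0 non-germinating seeds the posterior is Beta(5+k, 3), with mean (5+k)/(5+3+k).
Set (5+k)/(8+k) > 0.92 and solve: k > (0.92·8 − 5)/(1 − 0.92) = 29.500.
The smallest integer exceeding 29.500 is 30.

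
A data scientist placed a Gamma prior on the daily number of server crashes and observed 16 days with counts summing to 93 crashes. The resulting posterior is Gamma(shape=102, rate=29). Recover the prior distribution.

Gamma(shape=9, rate=13)

A Gamma(α, β) prior (rate parametrization) on a Poisson rate with n observations summing to S gives posterior Gamma(α+S, β+n).
So α = 102 − 93 = 9 and β = 29 − 16 = 13.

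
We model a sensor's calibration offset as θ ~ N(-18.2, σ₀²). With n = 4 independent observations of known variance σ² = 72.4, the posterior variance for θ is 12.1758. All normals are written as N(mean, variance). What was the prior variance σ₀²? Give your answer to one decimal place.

σ₀² = 37.2

For the Normal–Normal model with known σ², precisions add: τ_n = τ₀ + n/σ².
So 1/σ₀² = 1/12.1758 − 4/72.4 = 0.082130 − 0.055249 = 0.026881.
Hence σ₀² = 1/0.026881 ≈ 37.2.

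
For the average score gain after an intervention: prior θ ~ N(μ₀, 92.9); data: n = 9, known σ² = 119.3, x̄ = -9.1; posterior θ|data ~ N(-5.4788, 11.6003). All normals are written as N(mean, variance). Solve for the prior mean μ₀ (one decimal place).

The posterior mean is a precision-weighted average: μ_n = (τ₀μ₀ + τ_data·x̄)/(τ₀+τ_data), with τ₀=1/σ₀² and τ_data=n/σ².
Here τ₀ = 1/92.9 = 0.010764 and τ_data = 9/119.3 = 0.075440, so τ_n = 0.086204.
Rearranging for μ₀: μ₀ = (μ_n·τ_n − τ_data·x̄)/τ₀ = (-5.4788·0.086204 − 0.075440·-9.1) / 0.010764 = 0.214210/0.010764 ≈ 19.9.

μ₀ = 19.9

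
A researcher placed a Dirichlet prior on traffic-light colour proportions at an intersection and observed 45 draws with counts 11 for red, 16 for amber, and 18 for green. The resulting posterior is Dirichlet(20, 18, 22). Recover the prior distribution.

For a Dirichlet(α) prior with multinomial counts c, the posterior is Dirichlet(α + c) componentwise.
Subtract each count from the matching posterior parameter: 20−11=9, 18−16=2, 22−18=4.

Dirichlet(9, 2, 4)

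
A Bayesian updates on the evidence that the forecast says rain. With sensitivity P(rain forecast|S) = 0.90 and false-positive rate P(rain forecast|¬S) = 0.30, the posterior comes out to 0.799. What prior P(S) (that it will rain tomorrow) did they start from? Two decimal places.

P(S) = 0.57

In odds form, posterior odds = prior odds × likelihood ratio, so prior odds = posterior odds ÷ LR.
Posterior odds = 0.799/(1−0.799) = 3.9751. LR = 0.90/0.30 = 3.0000.
Prior odds = 3.9751/3.0000 = 1.3250, so P(S) = 1.3250/(1+1.3250) ≈ 0.57.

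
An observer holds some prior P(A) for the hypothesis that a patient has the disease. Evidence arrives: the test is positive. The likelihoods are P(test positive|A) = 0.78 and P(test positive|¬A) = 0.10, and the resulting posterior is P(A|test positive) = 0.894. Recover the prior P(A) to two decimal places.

P(A) = 0.52

Bayes' rule in odds form gives O(A|E) = O(A)·[P(E|A)/P(E|¬A)], hence O(A) = O(A|E)/LR.
Posterior odds = 0.894/(1−0.894) = 8.4340. LR = 0.78/0.10 = 7.8000.
Prior odds = 8.4340/7.8000 = 1.0813, so P(A) = 1.0813/(1+1.0813) ≈ 0.52.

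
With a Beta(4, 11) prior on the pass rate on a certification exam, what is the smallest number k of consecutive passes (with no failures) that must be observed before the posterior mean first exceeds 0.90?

k = 96

After k passes and 0 failures the posterior is Beta(4+k, 11), with mean (4+k)/(4+11+k).
Set (4+k)/(15+k) > 0.90 and solve: k > (0.90·15 − 4)/(1 − 0.90) = 95.000.
The smallest integer exceeding 95.000 is 96.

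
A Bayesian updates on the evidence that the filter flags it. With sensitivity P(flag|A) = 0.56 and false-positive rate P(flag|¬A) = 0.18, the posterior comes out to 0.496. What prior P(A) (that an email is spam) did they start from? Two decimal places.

Bayes' rule in odds form gives O(A|E) = O(A)·[P(E|A)/P(E|¬A)], hence O(A) = O(A|E)/LR.
Posterior odds = 0.496/(1−0.496) = 0.9841. LR = 0.56/0.18 = 3.1111.
Prior odds = 0.9841/3.1111 = 0.3163, so P(A) = 0.3163/(1+0.3163) ≈ 0.24.

P(A) = 0.24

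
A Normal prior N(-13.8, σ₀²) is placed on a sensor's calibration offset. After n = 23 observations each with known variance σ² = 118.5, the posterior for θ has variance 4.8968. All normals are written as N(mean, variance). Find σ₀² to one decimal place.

σ₀² = 98.8

For the Normal–Normal model with known σ², precisions add: τ_n = τ₀ + n/σ².
So 1/σ₀² = 1/4.8968 − 23/118.5 = 0.204215 − 0.194093 = 0.010122.
Hence σ₀² = 1/0.010122 ≈ 98.8.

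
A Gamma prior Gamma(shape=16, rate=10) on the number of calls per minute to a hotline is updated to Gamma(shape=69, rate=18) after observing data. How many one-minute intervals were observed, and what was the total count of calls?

n = 8 one-minute intervals with total 53 calls

Gamma–Poisson conjugacy: posterior shape = α + Σxᵢ, posterior rate = β + n.
Matching: Σxᵢ = 69 − 16 = 53 and n = 18 − 10 = 8.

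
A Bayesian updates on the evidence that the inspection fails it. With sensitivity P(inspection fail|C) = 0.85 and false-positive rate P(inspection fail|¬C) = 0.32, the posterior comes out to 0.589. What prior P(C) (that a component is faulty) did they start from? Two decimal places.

Bayes' rule in odds form gives O(C|E) = O(C)·[P(E|C)/P(E|¬C)], hence O(C) = O(C|E)/LR.
Posterior odds = 0.589/(1−0.589) = 1.4331. LR = 0.85/0.32 = 2.6562.
Prior odds = 1.4331/2.6562 = 0.5395, so P(C) = 0.5395/(1+0.5395) ≈ 0.35.

P(C) = 0.35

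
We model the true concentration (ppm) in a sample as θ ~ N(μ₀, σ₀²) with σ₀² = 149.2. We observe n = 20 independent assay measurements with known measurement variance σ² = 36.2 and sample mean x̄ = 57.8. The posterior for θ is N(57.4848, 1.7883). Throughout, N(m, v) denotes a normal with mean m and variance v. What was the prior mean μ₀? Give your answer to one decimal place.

The posterior mean is a precision-weighted average: μ_n = (τ₀μ₀ + τ_data·x̄)/(τ₀+τ_data), with τ₀=1/σ₀² and τ_data=n/σ².
Here τ₀ = 1/149.2 = 0.006702 and τ_data = 20/36.2 = 0.552486, so τ_n = 0.559188.
Rearranging for μ₀: μ₀ = (μ_n·τ_n − τ_data·x̄)/τ₀ = (57.4848·0.559188 − 0.552486·57.8) / 0.006702 = 0.211120/0.006702 ≈ 31.5.

μ₀ = 31.5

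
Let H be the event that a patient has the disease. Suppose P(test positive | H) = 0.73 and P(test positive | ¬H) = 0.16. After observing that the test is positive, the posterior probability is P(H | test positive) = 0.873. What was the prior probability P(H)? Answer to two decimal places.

P(H) = 0.60

Bayes' rule in odds form gives O(H|E) = O(H)·[P(E|H)/P(E|¬H)], hence O(H) = O(H|E)/LR.
Posterior odds = 0.873/(1−0.873) = 6.8740. LR = 0.73/0.16 = 4.5625.
Prior odds = 6.8740/4.5625 = 1.5066, so P(H) = 1.5066/(1+1.5066) ≈ 0.60.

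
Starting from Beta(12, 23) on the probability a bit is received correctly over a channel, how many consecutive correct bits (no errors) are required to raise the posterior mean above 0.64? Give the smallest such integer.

k = 29

After k correct bits and 0 errors the posterior is Beta(12+k, 23), with mean (12+k)/(12+23+k).
Set (12+k)/(35+k) > 0.64 and solve: k > (0.64·35 − 12)/(1 − 0.64) = 28.889.
The smallest integer exceeding 28.889 is 29.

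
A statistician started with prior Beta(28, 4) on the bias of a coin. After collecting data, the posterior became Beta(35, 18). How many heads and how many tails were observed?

7 heads and 14 tails

Under Beta–binomial conjugacy the posterior parameters are (a+s, b+f).
So s = 35 − 28 = 7 and f = 18 − 4 = 14.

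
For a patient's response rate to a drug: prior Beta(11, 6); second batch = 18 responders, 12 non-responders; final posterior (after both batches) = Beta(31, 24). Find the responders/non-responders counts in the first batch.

Sequential conjugate updates are equivalent to a single update on the pooled data, so total successes = posterior α − prior α and total failures = posterior β − prior β.
Total across both batches: 31−11=20 responders, 24−6=18 non-responders.
Subtract the second batch: 20−18=2 responders and 18−12=6 non-responders.

2 responders and 6 non-responders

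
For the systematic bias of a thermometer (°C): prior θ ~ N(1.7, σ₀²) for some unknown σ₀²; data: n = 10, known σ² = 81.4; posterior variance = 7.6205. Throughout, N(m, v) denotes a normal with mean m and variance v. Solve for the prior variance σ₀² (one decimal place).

Posterior precision equals prior precision plus data precision: 1/σ_n² = 1/σ₀² + n/σ².
So 1/σ₀² = 1/7.6205 − 10/81.4 = 0.131225 − 0.122850 = 0.008375.
Hence σ₀² = 1/0.008375 ≈ 119.4.

σ₀² = 119.4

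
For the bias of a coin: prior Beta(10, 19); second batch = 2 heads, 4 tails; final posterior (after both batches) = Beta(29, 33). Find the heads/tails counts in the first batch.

17 heads and 10 tails

Because Beta–binomial updating is additive in the counts, the combined data contributed (α_post−α_prior, β_post−β_prior) successes and failures.
Total across both batches: 29−10=19 heads, 33−19=14 tails.
Subtract the second batch: 19−2=17 heads and 14−4=10 tails.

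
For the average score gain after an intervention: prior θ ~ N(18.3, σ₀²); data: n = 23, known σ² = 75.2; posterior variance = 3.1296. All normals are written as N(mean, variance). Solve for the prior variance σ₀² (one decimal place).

σ₀² = 73.1

Posterior precision equals prior precision plus data precision: 1/σ_n² = 1/σ₀² + n/σ².
So 1/σ₀² = 1/3.1296 − 23/75.2 = 0.319530 − 0.305851 = 0.013679.
Hence σ₀² = 1/0.013679 ≈ 73.1.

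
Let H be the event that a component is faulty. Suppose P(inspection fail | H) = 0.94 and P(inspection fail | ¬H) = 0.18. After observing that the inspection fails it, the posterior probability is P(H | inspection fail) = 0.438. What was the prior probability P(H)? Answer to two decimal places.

Bayes' rule in odds form gives O(H|E) = O(H)·[P(E|H)/P(E|¬H)], hence O(H) = O(H|E)/LR.
Posterior odds = 0.438/(1−0.438) = 0.7794. LR = 0.94/0.18 = 5.2222.
Prior odds = 0.7794/5.2222 = 0.1492, so P(H) = 0.1492/(1+0.1492) ≈ 0.13.

P(H) = 0.13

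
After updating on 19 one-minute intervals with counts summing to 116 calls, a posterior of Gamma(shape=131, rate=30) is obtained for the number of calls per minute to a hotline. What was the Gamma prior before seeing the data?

Gamma–Poisson conjugacy: posterior shape = α + Σxᵢ, posterior rate = β + n.
So α = 131 − 116 = 15 and β = 30 − 19 = 11.

Gamma(shape=15, rate=11)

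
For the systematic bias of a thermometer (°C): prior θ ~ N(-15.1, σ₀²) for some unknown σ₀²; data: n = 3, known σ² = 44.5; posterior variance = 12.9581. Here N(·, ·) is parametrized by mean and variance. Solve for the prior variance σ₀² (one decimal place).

σ₀² = 102.5

Posterior precision equals prior precision plus data precision: 1/σ_n² = 1/σ₀² + n/σ².
So 1/σ₀² = 1/12.9581 − 3/44.5 = 0.077172 − 0.067416 = 0.009756.
Hence σ₀² = 1/0.009756 ≈ 102.5.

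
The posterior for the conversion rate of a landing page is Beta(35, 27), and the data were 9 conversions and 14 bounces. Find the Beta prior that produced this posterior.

Beta(26, 13)

A Beta(a, b) prior with s successes and f failures in binomial data gives a Beta(a+s, b+f) posterior.
Subtract the data counts: 35−9=26, 27−14=13.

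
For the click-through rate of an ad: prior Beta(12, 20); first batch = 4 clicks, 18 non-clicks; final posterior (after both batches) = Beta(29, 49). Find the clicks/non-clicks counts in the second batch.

Because Beta–binomial updating is additive in the counts, the combined data contributed (α_post−α_prior, β_post−β_prior) successes and failures.
Total across both batches: 29−12=17 clicks, 49−20=29 non-clicks.
Subtract the first batch: 17−4=13 clicks and 29−18=11 non-clicks.

13 clicks and 11 non-clicks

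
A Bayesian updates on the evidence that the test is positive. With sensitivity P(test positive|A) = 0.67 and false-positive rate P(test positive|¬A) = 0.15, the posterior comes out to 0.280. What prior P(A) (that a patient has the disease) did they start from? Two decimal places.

In odds form, posterior odds = prior odds × likelihood ratio, so prior odds = posterior odds ÷ LR.
Posterior odds = 0.280/(1−0.280) = 0.3889. LR = 0.67/0.15 = 4.4667.
Prior odds = 0.3889/4.4667 = 0.0871, so P(A) = 0.0871/(1+0.0871) ≈ 0.08.

P(A) = 0.08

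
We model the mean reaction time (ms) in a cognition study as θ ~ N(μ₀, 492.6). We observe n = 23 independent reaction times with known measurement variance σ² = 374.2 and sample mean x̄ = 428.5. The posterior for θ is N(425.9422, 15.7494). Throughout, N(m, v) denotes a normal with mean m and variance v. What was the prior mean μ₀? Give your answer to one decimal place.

With known observation variance, the Normal–Normal posterior has precision τ_n = τ₀ + n/σ² and mean μ_n = (τ₀μ₀ + (n/σ²)x̄)/τ_n.
Here τ₀ = 1/492.6 = 0.002030 and τ_data = 23/374.2 = 0.061464, so τ_n = 0.063494.
Rearranging for μ₀: μ₀ = (μ_n·τ_n − τ_data·x̄)/τ₀ = (425.9422·0.063494 − 0.061464·428.5) / 0.002030 = 0.707450/0.002030 ≈ 348.5.

μ₀ = 348.5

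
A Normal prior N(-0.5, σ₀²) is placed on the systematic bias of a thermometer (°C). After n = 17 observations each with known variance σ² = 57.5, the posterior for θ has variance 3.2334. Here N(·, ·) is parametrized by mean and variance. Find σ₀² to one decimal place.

σ₀² = 73.4

For the Normal–Normal model with known σ², precisions add: τ_n = τ₀ + n/σ².
So 1/σ₀² = 1/3.2334 − 17/57.5 = 0.309272 − 0.295652 = 0.013620.
Hence σ₀² = 1/0.013620 ≈ 73.4.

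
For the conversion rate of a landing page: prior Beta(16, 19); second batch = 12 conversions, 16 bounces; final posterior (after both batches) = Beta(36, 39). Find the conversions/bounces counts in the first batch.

8 conversions and 4 bounces

Sequential conjugate updates are equivalent to a single update on the pooled data, so total successes = posterior α − prior α and total failures = posterior β − prior β.
Total across both batches: 36−16=20 conversions, 39−19=20 bounces.
Subtract the second batch: 20−12=8 conversions and 20−16=4 bounces.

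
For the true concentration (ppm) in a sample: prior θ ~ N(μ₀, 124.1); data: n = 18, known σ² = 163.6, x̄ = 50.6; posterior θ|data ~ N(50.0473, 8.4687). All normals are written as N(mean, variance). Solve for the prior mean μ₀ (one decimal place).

With known observation variance, the Normal–Normal posterior has precision τ_n = τ₀ + n/σ² and mean μ_n = (τ₀μ₀ + (n/σ²)x̄)/τ_n.
Here τ₀ = 1/124.1 = 0.008058 and τ_data = 18/163.6 = 0.110024, so τ_n = 0.118082.
Rearranging for μ₀: μ₀ = (μ_n·τ_n − τ_data·x̄)/τ₀ = (50.0473·0.118082 − 0.110024·50.6) / 0.008058 = 0.342471/0.008058 ≈ 42.5.

μ₀ = 42.5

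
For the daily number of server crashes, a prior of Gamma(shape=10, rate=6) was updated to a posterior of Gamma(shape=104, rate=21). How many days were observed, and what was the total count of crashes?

Gamma–Poisson conjugacy: posterior shape = α + Σxᵢ, posterior rate = β + n.
Matching: Σxᵢ = 104 − 10 = 94 and n = 21 − 6 = 15.

n = 15 days with total 94 crashes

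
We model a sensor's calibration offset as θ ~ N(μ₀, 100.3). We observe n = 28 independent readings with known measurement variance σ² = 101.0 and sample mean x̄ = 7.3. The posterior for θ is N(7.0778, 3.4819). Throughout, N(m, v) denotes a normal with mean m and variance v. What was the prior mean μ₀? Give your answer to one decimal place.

μ₀ = 0.9

With known observation variance, the Normal–Normal posterior has precision τ_n = τ₀ + n/σ² and mean μ_n = (τ₀μ₀ + (n/σ²)x̄)/τ_n.
Here τ₀ = 1/100.3 = 0.009970 and τ_data = 28/101.0 = 0.277228, so τ_n = 0.287198.
Rearranging for μ₀: μ₀ = (μ_n·τ_n − τ_data·x̄)/τ₀ = (7.0778·0.287198 − 0.277228·7.3) / 0.009970 = 0.008966/0.009970 ≈ 0.9.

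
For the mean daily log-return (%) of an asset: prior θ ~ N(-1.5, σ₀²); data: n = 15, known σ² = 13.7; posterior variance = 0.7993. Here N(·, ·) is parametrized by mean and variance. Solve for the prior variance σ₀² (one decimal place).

σ₀² = 6.4

For the Normal–Normal model with known σ², precisions add: τ_n = τ₀ + n/σ².
So 1/σ₀² = 1/0.7993 − 15/13.7 = 1.251095 − 1.094891 = 0.156204.
Hence σ₀² = 1/0.156204 ≈ 6.4.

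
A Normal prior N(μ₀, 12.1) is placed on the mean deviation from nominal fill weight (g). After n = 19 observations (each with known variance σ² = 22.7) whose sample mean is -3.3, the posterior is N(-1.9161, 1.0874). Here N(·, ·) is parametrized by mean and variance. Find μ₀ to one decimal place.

μ₀ = 12.1

With known observation variance, the Normal–Normal posterior has precision τ_n = τ₀ + n/σ² and mean μ_n = (τ₀μ₀ + (n/σ²)x̄)/τ_n.
Here τ₀ = 1/12.1 = 0.082645 and τ_data = 19/22.7 = 0.837004, so τ_n = 0.919649.
Rearranging for μ₀: μ₀ = (μ_n·τ_n − τ_data·x̄)/τ₀ = (-1.9161·0.919649 − 0.837004·-3.3) / 0.082645 = 0.999974/0.082645 ≈ 12.1.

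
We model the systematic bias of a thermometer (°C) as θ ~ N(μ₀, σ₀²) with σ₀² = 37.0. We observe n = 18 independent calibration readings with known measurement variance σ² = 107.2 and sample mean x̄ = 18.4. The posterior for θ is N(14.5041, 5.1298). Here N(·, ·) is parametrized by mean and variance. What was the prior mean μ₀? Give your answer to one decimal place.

μ₀ = -9.7

With known observation variance, the Normal–Normal posterior has precision τ_n = τ₀ + n/σ² and mean μ_n = (τ₀μ₀ + (n/σ²)x̄)/τ_n.
Here τ₀ = 1/37.0 = 0.027027 and τ_data = 18/107.2 = 0.167910, so τ_n = 0.194937.
Rearranging for μ₀: μ₀ = (μ_n·τ_n − τ_data·x̄)/τ₀ = (14.5041·0.194937 − 0.167910·18.4) / 0.027027 = -0.262158/0.027027 ≈ -9.7.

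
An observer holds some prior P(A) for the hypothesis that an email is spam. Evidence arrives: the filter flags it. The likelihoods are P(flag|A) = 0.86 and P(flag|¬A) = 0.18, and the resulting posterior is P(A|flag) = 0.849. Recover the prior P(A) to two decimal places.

In odds form, posterior odds = prior odds × likelihood ratio, so prior odds = posterior odds ÷ LR.
Posterior odds = 0.849/(1−0.849) = 5.6225. LR = 0.86/0.18 = 4.7778.
Prior odds = 5.6225/4.7778 = 1.1768, so P(A) = 1.1768/(1+1.1768) ≈ 0.54.

P(A) = 0.54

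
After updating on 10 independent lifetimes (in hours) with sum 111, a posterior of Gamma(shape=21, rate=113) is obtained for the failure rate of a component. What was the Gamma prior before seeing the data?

For an exponential likelihood with a Gamma(α, β) prior on the rate, n observations with total T give posterior Gamma(α+n, β+T).
So α = 21 − 10 = 11 and β = 113 − 111 = 2.

Gamma(shape=11, rate=2)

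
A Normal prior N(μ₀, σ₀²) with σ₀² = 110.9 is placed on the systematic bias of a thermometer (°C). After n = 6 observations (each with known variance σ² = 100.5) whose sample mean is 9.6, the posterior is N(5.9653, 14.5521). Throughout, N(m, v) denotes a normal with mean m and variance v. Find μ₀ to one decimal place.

μ₀ = -18.1

The posterior mean is a precision-weighted average: μ_n = (τ₀μ₀ + τ_data·x̄)/(τ₀+τ_data), with τ₀=1/σ₀² and τ_data=n/σ².
Here τ₀ = 1/110.9 = 0.009017 and τ_data = 6/100.5 = 0.059701, so τ_n = 0.068718.
Rearranging for μ₀: μ₀ = (μ_n·τ_n − τ_data·x̄)/τ₀ = (5.9653·0.068718 − 0.059701·9.6) / 0.009017 = -0.163206/0.009017 ≈ -18.1.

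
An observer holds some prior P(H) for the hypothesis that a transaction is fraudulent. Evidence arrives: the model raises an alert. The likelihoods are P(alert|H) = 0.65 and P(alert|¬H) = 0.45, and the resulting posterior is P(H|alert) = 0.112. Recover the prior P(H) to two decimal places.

Bayes' rule in odds form gives O(H|E) = O(H)·[P(E|H)/P(E|¬H)], hence O(H) = O(H|E)/LR.
Posterior odds = 0.112/(1−0.112) = 0.1261. LR = 0.65/0.45 = 1.4444.
Prior odds = 0.1261/1.4444 = 0.0873, so P(H) = 0.0873/(1+0.0873) ≈ 0.08.

P(H) = 0.08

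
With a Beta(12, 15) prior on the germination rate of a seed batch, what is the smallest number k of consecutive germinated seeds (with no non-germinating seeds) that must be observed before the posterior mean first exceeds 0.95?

After k germinated seeds and 0 non-germinating seeds the posterior is Beta(12+k, 15), with mean (12+k)/(12+15+k).
Set (12+k)/(27+k) > 0.95 and solve: k > (0.95·27 − 12)/(1 − 0.95) = 273.000.
The smallest integer exceeding 273.000 is 274, and checking k=274: (286)/(301) = 0.9502 > 0.95.

k = 274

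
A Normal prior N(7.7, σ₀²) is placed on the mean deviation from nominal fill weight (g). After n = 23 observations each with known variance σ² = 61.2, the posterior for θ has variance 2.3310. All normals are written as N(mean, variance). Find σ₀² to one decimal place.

σ₀² = 18.8

For the Normal–Normal model with known σ², precisions add: τ_n = τ₀ + n/σ².
So 1/σ₀² = 1/2.3310 − 23/61.2 = 0.429000 − 0.375817 = 0.053183.
Hence σ₀² = 1/0.053183 ≈ 18.8.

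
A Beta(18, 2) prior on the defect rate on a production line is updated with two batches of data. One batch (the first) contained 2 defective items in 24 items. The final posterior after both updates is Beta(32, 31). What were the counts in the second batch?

Because Beta–binomial updating is additive in the counts, the combined data contributed (α_post−α_prior, β_post−β_prior) successes and failures.
Total across both batches: 32−18=14 defective items, 31−2=29 good items.
Subtract the first batch: 14−2=12 defective items and 29−22=7 good items.

12 defective items and 7 good items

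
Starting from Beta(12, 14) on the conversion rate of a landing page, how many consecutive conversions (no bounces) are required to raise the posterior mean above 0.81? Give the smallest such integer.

After k conversions and 0 bounces the posterior is Beta(12+k, 14), with mean (12+k)/(12+14+k).
Set (12+k)/(26+k) > 0.81 and solve: k > (0.81·26 − 12)/(1 − 0.81) = 47.684.
The smallest integer exceeding 47.684 is 48, and checking k=48: (60)/(74) = 0.8108 > 0.81.

k = 48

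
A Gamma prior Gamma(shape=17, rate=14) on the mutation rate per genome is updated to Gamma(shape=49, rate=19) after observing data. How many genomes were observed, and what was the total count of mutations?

n = 5 genomes with total 32 mutations

A Gamma(α, β) prior (rate parametrization) on a Poisson rate with n observations summing to S gives posterior Gamma(α+S, β+n).
Matching: Σxᵢ = 49 − 17 = 32 and n = 19 − 14 = 5.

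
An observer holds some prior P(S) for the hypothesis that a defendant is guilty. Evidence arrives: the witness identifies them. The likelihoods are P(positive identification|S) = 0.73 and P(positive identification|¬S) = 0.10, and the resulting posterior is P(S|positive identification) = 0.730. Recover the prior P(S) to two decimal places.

P(S) = 0.27

Bayes' rule in odds form gives O(S|E) = O(S)·[P(E|S)/P(E|¬S)], hence O(S) = O(S|E)/LR.
Posterior odds = 0.730/(1−0.730) = 2.7037. LR = 0.73/0.10 = 7.3000.
Prior odds = 2.7037/7.3000 = 0.3704, so P(S) = 0.3704/(1+0.3704) ≈ 0.27.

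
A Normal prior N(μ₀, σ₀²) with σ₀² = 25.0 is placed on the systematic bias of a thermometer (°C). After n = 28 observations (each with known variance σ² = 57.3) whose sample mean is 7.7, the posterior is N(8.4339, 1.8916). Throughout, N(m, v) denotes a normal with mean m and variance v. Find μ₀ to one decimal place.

μ₀ = 17.4

With known observation variance, the Normal–Normal posterior has precision τ_n = τ₀ + n/σ² and mean μ_n = (τ₀μ₀ + (n/σ²)x̄)/τ_n.
Here τ₀ = 1/25.0 = 0.040000 and τ_data = 28/57.3 = 0.488656, so τ_n = 0.528656.
Rearranging for μ₀: μ₀ = (μ_n·τ_n − τ_data·x̄)/τ₀ = (8.4339·0.528656 − 0.488656·7.7) / 0.040000 = 0.695981/0.040000 ≈ 17.4.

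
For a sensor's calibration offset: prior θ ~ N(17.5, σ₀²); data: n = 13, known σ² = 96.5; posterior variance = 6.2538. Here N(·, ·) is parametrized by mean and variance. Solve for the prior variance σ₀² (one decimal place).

σ₀² = 39.7

Posterior precision equals prior precision plus data precision: 1/σ_n² = 1/σ₀² + n/σ².
So 1/σ₀² = 1/6.2538 − 13/96.5 = 0.159903 − 0.134715 = 0.025188.
Hence σ₀² = 1/0.025188 ≈ 39.7.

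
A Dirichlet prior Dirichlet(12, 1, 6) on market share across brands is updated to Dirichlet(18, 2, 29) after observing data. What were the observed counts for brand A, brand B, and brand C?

For a Dirichlet(α) prior with multinomial counts c, the posterior is Dirichlet(α + c) componentwise.
Counts are posterior − prior componentwise: 18−12=6, 2−1=1, 29−6=23.

counts (6, 1, 23)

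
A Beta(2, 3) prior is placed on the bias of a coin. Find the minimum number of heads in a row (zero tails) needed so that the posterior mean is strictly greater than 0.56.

k = 2

After k heads and 0 tails the posterior is Beta(2+k, 3), with mean (2+k)/(2+3+k).
Set (2+k)/(5+k) > 0.56 and solve: k > (0.56·5 − 2)/(1 − 0.56) = 1.818.
The smallest integer exceeding 1.818 is 2, and checking k=2: (4)/(7) = 0.5714 > 0.56.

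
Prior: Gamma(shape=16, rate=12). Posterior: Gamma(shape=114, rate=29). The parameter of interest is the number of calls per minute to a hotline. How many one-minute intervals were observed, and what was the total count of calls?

n = 17 one-minute intervals with total 98 calls

A Gamma(α, β) prior (rate parametrization) on a Poisson rate with n observations summing to S gives posterior Gamma(α+S, β+n).
Matching: Σxᵢ = 114 − 16 = 98 and n = 29 − 12 = 17.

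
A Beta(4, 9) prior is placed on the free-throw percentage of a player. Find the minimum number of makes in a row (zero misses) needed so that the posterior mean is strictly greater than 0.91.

k = 88

After k makes and 0 misses the posterior is Beta(4+k, 9), with mean (4+k)/(4+9+k).
Set (4+k)/(13+k) > 0.91 and solve: k > (0.91·13 − 4)/(1 − 0.91) = 87.000.
The smallest integer exceeding 87.000 is 88.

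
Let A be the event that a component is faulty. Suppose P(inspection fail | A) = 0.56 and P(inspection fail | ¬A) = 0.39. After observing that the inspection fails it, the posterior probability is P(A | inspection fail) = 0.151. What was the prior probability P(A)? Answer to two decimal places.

P(A) = 0.11

In odds form, posterior odds = prior odds × likelihood ratio, so prior odds = posterior odds ÷ LR.
Posterior odds = 0.151/(1−0.151) = 0.1779. LR = 0.56/0.39 = 1.4359.
Prior odds = 0.1779/1.4359 = 0.1239, so P(A) = 0.1239/(1+0.1239) ≈ 0.11.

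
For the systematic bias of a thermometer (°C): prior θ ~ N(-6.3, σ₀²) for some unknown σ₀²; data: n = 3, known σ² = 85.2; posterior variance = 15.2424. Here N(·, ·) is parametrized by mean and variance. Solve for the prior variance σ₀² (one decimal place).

Posterior precision equals prior precision plus data precision: 1/σ_n² = 1/σ₀² + n/σ².
So 1/σ₀² = 1/15.2424 − 3/85.2 = 0.065606 − 0.035211 = 0.030395.
Hence σ₀² = 1/0.030395 ≈ 32.9.

σ₀² = 32.9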